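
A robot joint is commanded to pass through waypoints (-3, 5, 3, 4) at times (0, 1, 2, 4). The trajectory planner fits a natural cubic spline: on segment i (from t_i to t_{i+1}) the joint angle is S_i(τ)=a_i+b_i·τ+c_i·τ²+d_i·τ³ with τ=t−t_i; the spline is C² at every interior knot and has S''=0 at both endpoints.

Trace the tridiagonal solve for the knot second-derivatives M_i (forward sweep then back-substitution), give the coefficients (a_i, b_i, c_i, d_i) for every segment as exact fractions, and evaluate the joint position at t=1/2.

Δ: Δ0=8, Δ1=-2, Δ2=1/2
row 1: diag=4, rhs=-60; c'=1/4, d'=-15
row 2: denom=6−1·1/4=23/4; d'=(15−1·-15)/(23/4)=120/23
back: M2=120/23
back: M1=-15−1/4·120/23=-375/23
M: M0=0, M1=-375/23, M2=120/23, M3=0
seg 0: a=-3, c=M0/2=0, d=(M1−M0)/(6·1)=-125/46, b=Δ0−h0·(2M0+M1)/6=493/46
seg 1: a=5, c=M1/2=-375/46, d=(M2−M1)/(6·1)=165/46, b=Δ1−h1·(2M1+M2)/6=59/23
seg 2: a=3, c=M2/2=60/23, d=(M3−M2)/(6·2)=-10/23, b=Δ2−h2·(2M2+M3)/6=-137/46
t_q=1/2 → seg 0, τ=1/2; S=-3+493/46·τ+0·τ²+-125/46·τ³=743/368

  seg 0: a=-3 b=493/46 c=0 d=-125/46
  seg 1: a=5 b=59/23 c=-375/46 d=165/46
  seg 2: a=3 b=-137/46 c=60/23 d=-10/23
S(1/2) = 743/368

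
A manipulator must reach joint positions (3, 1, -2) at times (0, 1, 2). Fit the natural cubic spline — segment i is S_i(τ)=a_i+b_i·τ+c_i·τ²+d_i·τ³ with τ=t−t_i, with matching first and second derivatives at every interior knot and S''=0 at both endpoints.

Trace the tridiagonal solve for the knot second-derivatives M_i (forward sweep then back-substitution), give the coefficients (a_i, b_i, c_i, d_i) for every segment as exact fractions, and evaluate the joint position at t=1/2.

  seg 0: a=3 b=-7/4 c=0 d=-1/4
  seg 1: a=1 b=-5/2 c=-3/4 d=1/4
S(1/2) = 67/32

Δ: Δ0=-2, Δ1=-3
row 1: diag=4, rhs=-6; c'=1/4, d'=-3/2
back: M1=-3/2
M: M0=0, M1=-3/2, M2=0
seg 0: a=3, c=M0/2=0, d=(M1−M0)/(6·1)=-1/4, b=Δ0−h0·(2M0+M1)/6=-7/4
seg 1: a=1, c=M1/2=-3/4, d=(M2−M1)/(6·1)=1/4, b=Δ1−h1·(2M1+M2)/6=-5/2
t_q=1/2 → seg 0, τ=1/2; S=3+-7/4·τ+0·τ²+-1/4·τ³=67/32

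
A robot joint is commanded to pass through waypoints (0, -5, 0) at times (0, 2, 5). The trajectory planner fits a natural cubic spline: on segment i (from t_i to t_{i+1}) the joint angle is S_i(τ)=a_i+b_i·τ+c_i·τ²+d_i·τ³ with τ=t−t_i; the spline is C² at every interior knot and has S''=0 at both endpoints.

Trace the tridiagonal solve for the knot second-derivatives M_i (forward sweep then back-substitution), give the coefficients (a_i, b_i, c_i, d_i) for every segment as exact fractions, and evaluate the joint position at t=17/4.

  seg 0: a=0 b=-10/3 c=0 d=5/24
  seg 1: a=-5 b=-5/6 c=5/4 d=-5/36
S(17/4) = -545/256

Δ: Δ0=-5/2, Δ1=5/3
row 1: diag=10, rhs=25; c'=3/10, d'=5/2
back: M1=5/2
M: M0=0, M1=5/2, M2=0
seg 0: a=0, c=M0/2=0, d=(M1−M0)/(6·2)=5/24, b=Δ0−h0·(2M0+M1)/6=-10/3
seg 1: a=-5, c=M1/2=5/4, d=(M2−M1)/(6·3)=-5/36, b=Δ1−h1·(2M1+M2)/6=-5/6
t_q=17/4 → seg 1, τ=9/4; S=-5+-5/6·τ+5/4·τ²+-5/36·τ³=-545/256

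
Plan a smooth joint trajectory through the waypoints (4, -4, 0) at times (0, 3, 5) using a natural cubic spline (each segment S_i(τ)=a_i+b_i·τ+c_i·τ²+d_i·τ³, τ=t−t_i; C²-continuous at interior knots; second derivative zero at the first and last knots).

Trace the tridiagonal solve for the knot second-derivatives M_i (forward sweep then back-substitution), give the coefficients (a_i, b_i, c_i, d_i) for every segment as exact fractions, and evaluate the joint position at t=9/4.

Δ: Δ0=-8/3, Δ1=2
row 1: diag=10, rhs=28; c'=1/5, d'=14/5
back: M1=14/5
M: M0=0, M1=14/5, M2=0
seg 0: a=4, c=M0/2=0, d=(M1−M0)/(6·3)=7/45, b=Δ0−h0·(2M0+M1)/6=-61/15
seg 1: a=-4, c=M1/2=7/5, d=(M2−M1)/(6·2)=-7/30, b=Δ1−h1·(2M1+M2)/6=2/15
t_q=9/4 → seg 0, τ=9/4; S=4+-61/15·τ+0·τ²+7/45·τ³=-1081/320

  seg 0: a=4 b=-61/15 c=0 d=7/45
  seg 1: a=-4 b=2/15 c=7/5 d=-7/30
S(9/4) = -1081/320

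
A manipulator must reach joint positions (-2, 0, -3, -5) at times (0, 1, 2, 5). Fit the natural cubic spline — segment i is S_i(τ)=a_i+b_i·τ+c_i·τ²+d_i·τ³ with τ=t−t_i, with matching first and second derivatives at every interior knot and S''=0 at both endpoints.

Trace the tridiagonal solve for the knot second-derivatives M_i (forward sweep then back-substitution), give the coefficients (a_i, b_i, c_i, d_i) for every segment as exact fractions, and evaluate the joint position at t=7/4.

  seg 0: a=-2 b=313/93 c=0 d=-127/93
  seg 1: a=0 b=-68/93 c=-127/31 d=170/93
  seg 2: a=-3 b=-320/93 c=43/31 d=-43/279
S(7/4) = -2065/992

Δ: Δ0=2, Δ1=-3, Δ2=-2/3
row 1: diag=4, rhs=-30; c'=1/4, d'=-15/2
row 2: denom=8−1·1/4=31/4; d'=(14−1·-15/2)/(31/4)=86/31
back: M2=86/31
back: M1=-15/2−1/4·86/31=-254/31
M: M0=0, M1=-254/31, M2=86/31, M3=0
seg 0: a=-2, c=M0/2=0, d=(M1−M0)/(6·1)=-127/93, b=Δ0−h0·(2M0+M1)/6=313/93
seg 1: a=0, c=M1/2=-127/31, d=(M2−M1)/(6·1)=170/93, b=Δ1−h1·(2M1+M2)/6=-68/93
seg 2: a=-3, c=M2/2=43/31, d=(M3−M2)/(6·3)=-43/279, b=Δ2−h2·(2M2+M3)/6=-320/93
t_q=7/4 → seg 1, τ=3/4; S=0+-68/93·τ+-127/31·τ²+170/93·τ³=-2065/992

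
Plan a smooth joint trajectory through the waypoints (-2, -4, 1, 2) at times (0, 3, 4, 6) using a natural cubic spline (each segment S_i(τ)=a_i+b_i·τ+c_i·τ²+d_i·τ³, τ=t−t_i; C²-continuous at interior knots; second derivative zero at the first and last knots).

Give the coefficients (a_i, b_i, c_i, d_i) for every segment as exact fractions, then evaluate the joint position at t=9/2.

  seg 0: a=-2 b=-881/282 c=0 d=77/282
  seg 1: a=-4 b=599/141 c=231/94 d=-481/282
  seg 2: a=1 b=1141/282 c=-125/47 d=125/282
S(9/2) = 1815/752

Δ: Δ0=-2/3, Δ1=5, Δ2=1/2
row 1: diag=8, rhs=34; c'=1/8, d'=17/4
row 2: denom=6−1·1/8=47/8; d'=(-27−1·17/4)/(47/8)=-250/47
back: M2=-250/47
back: M1=17/4−1/8·-250/47=231/47
M: M0=0, M1=231/47, M2=-250/47, M3=0
seg 0: a=-2, c=M0/2=0, d=(M1−M0)/(6·3)=77/282, b=Δ0−h0·(2M0+M1)/6=-881/282
seg 1: a=-4, c=M1/2=231/94, d=(M2−M1)/(6·1)=-481/282, b=Δ1−h1·(2M1+M2)/6=599/141
seg 2: a=1, c=M2/2=-125/47, d=(M3−M2)/(6·2)=125/282, b=Δ2−h2·(2M2+M3)/6=1141/282
t_q=9/2 → seg 2, τ=1/2; S=1+1141/282·τ+-125/47·τ²+125/282·τ³=1815/752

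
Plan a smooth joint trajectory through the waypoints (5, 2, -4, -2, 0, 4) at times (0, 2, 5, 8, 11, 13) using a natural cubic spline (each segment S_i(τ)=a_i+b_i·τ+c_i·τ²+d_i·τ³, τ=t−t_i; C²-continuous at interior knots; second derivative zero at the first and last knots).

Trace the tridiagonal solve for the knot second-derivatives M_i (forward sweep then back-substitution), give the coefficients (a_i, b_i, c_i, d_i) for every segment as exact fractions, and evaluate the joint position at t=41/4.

  seg 0: a=5 b=-9361/7614 c=0 d=-515/7614
  seg 1: a=2 b=-15541/7614 c=-515/1269 d=9583/68526
  seg 2: a=-4 b=-2666/3807 c=6493/7614 d=-193/1458
  seg 3: a=-2 b=6413/7614 c=-1289/3807 d=6397/68526
  seg 4: a=0 b=5068/3807 c=1273/2538 d=-1273/15228
S(41/4) = -40915/54144

Δ: Δ0=-3/2, Δ1=-2, Δ2=2/3, Δ3=2/3, Δ4=2
row 1: diag=10, rhs=-3; c'=3/10, d'=-3/10
row 2: denom=12−3·3/10=111/10; d'=(16−3·-3/10)/(111/10)=169/111
row 3: denom=12−3·10/37=414/37; d'=(0−3·169/111)/(414/37)=-169/414
row 4: denom=10−3·37/138=423/46; d'=(8−3·-169/414)/(423/46)=1273/1269
back: M4=1273/1269
back: M3=-169/414−37/138·1273/1269=-2578/3807
back: M2=169/111−10/37·-2578/3807=6493/3807
back: M1=-3/10−3/10·6493/3807=-1030/1269
M: M0=0, M1=-1030/1269, M2=6493/3807, M3=-2578/3807, M4=1273/1269, M5=0
seg 0: a=5, c=M0/2=0, d=(M1−M0)/(6·2)=-515/7614, b=Δ0−h0·(2M0+M1)/6=-9361/7614
seg 1: a=2, c=M1/2=-515/1269, d=(M2−M1)/(6·3)=9583/68526, b=Δ1−h1·(2M1+M2)/6=-15541/7614
seg 2: a=-4, c=M2/2=6493/7614, d=(M3−M2)/(6·3)=-193/1458, b=Δ2−h2·(2M2+M3)/6=-2666/3807
seg 3: a=-2, c=M3/2=-1289/3807, d=(M4−M3)/(6·3)=6397/68526, b=Δ3−h3·(2M3+M4)/6=6413/7614
seg 4: a=0, c=M4/2=1273/2538, d=(M5−M4)/(6·2)=-1273/15228, b=Δ4−h4·(2M4+M5)/6=5068/3807
t_q=41/4 → seg 3, τ=9/4; S=-2+6413/7614·τ+-1289/3807·τ²+6397/68526·τ³=-40915/54144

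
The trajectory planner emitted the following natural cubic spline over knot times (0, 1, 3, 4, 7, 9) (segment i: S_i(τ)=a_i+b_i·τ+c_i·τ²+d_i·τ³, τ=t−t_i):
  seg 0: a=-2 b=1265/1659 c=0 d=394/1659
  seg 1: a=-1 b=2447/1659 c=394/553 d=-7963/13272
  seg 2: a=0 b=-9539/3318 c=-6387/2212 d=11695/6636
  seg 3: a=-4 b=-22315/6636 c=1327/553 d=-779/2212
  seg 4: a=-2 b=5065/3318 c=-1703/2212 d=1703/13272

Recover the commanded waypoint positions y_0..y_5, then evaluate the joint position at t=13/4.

y_0 = S_0(0) = a_0 = -2
y_1 = S_1(0) = a_1 = -1
y_2 = S_2(0) = a_2 = 0
y_3 = S_3(0) = a_3 = -4
y_4 = S_4(0) = a_4 = -2
y_5 = S_4(2) = -1
t_q=13/4 is in segment 2 (τ=1/4); S_2(τ)=-123399/141568

y_0=-2 y_1=-1 y_2=0 y_3=-4 y_4=-2 y_5=-1
S(13/4) = -123399/141568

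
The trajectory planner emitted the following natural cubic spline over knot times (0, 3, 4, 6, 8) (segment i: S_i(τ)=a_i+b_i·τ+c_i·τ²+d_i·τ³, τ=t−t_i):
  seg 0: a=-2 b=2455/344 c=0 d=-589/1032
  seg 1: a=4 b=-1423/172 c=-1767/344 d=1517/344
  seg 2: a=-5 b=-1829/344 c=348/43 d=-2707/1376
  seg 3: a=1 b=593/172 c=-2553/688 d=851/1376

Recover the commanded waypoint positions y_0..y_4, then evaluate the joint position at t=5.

y_0 = S_0(0) = a_0 = -2
y_1 = S_1(0) = a_1 = 4
y_2 = S_2(0) = a_2 = -5
y_3 = S_3(0) = a_3 = 1
y_4 = S_3(2) = -2
t_q=5 is in segment 2 (τ=1); S_2(τ)=-5767/1376

y_0=-2 y_1=4 y_2=-5 y_3=1 y_4=-2
S(5) = -5767/1376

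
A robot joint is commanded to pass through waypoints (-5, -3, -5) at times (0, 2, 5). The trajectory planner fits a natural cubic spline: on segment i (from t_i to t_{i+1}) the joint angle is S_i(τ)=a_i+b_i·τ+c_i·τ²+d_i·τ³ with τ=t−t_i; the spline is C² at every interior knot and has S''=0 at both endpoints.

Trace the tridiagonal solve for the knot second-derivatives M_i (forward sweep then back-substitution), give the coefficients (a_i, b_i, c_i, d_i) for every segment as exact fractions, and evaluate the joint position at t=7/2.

Δ: Δ0=1, Δ1=-2/3
row 1: diag=10, rhs=-10; c'=3/10, d'=-1
back: M1=-1
M: M0=0, M1=-1, M2=0
seg 0: a=-5, c=M0/2=0, d=(M1−M0)/(6·2)=-1/12, b=Δ0−h0·(2M0+M1)/6=4/3
seg 1: a=-3, c=M1/2=-1/2, d=(M2−M1)/(6·3)=1/18, b=Δ1−h1·(2M1+M2)/6=1/3
t_q=7/2 → seg 1, τ=3/2; S=-3+1/3·τ+-1/2·τ²+1/18·τ³=-55/16

  seg 0: a=-5 b=4/3 c=0 d=-1/12
  seg 1: a=-3 b=1/3 c=-1/2 d=1/18
S(7/2) = -55/16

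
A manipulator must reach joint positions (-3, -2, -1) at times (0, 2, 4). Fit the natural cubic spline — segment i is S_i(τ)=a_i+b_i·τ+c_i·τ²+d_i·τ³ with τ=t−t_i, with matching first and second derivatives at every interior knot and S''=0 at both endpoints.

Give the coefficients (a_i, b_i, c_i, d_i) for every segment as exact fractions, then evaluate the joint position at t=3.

  seg 0: a=-3 b=1/2 c=0 d=0
  seg 1: a=-2 b=1/2 c=0 d=0
S(3) = -3/2

Δ: Δ0=1/2, Δ1=1/2
row 1: diag=8, rhs=0; c'=1/4, d'=0
back: M1=0
M: M0=0, M1=0, M2=0
seg 0: a=-3, c=M0/2=0, d=(M1−M0)/(6·2)=0, b=Δ0−h0·(2M0+M1)/6=1/2
seg 1: a=-2, c=M1/2=0, d=(M2−M1)/(6·2)=0, b=Δ1−h1·(2M1+M2)/6=1/2
t_q=3 → seg 1, τ=1; S=-2+1/2·τ+0·τ²+0·τ³=-3/2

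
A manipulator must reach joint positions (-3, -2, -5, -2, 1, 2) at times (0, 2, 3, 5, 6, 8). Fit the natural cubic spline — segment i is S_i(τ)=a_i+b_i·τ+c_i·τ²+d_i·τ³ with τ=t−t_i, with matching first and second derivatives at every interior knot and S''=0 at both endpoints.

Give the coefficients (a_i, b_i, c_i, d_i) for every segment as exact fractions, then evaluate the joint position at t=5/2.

Δ: Δ0=1/2, Δ1=-3, Δ2=3/2, Δ3=3, Δ4=1/2
row 1: diag=6, rhs=-21; c'=1/6, d'=-7/2
row 2: denom=6−1·1/6=35/6; d'=(27−1·-7/2)/(35/6)=183/35
row 3: denom=6−2·12/35=186/35; d'=(9−2·183/35)/(186/35)=-17/62
row 4: denom=6−1·35/186=1081/186; d'=(-15−1·-17/62)/(1081/186)=-2739/1081
back: M4=-2739/1081
back: M3=-17/62−35/186·-2739/1081=219/1081
back: M2=183/35−12/35·219/1081=5577/1081
back: M1=-7/2−1/6·5577/1081=-4713/1081
M: M0=0, M1=-4713/1081, M2=5577/1081, M3=219/1081, M4=-2739/1081, M5=0
seg 0: a=-3, c=M0/2=0, d=(M1−M0)/(6·2)=-1571/4324, b=Δ0−h0·(2M0+M1)/6=4223/2162
seg 1: a=-2, c=M1/2=-4713/2162, d=(M2−M1)/(6·1)=1715/1081, b=Δ1−h1·(2M1+M2)/6=-5203/2162
seg 2: a=-5, c=M2/2=5577/2162, d=(M3−M2)/(6·2)=-19/46, b=Δ2−h2·(2M2+M3)/6=-4339/2162
seg 3: a=-2, c=M3/2=219/2162, d=(M4−M3)/(6·1)=-493/1081, b=Δ3−h3·(2M3+M4)/6=7253/2162
seg 4: a=1, c=M4/2=-2739/2162, d=(M5−M4)/(6·2)=913/4324, b=Δ4−h4·(2M4+M5)/6=4733/2162
t_q=5/2 → seg 1, τ=1/2; S=-2+-5203/2162·τ+-4713/2162·τ²+1715/1081·τ³=-7675/2162

  seg 0: a=-3 b=4223/2162 c=0 d=-1571/4324
  seg 1: a=-2 b=-5203/2162 c=-4713/2162 d=1715/1081
  seg 2: a=-5 b=-4339/2162 c=5577/2162 d=-19/46
  seg 3: a=-2 b=7253/2162 c=219/2162 d=-493/1081
  seg 4: a=1 b=4733/2162 c=-2739/2162 d=913/4324
S(5/2) = -7675/2162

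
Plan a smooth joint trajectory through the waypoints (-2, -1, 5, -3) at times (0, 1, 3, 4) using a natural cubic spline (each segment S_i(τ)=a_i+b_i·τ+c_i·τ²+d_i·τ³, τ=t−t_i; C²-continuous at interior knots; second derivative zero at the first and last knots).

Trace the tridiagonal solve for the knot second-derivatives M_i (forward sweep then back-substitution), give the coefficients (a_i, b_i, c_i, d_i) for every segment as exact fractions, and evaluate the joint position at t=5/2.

Δ: Δ0=1, Δ1=3, Δ2=-8
row 1: diag=6, rhs=12; c'=1/3, d'=2
row 2: denom=6−2·1/3=16/3; d'=(-66−2·2)/(16/3)=-105/8
back: M2=-105/8
back: M1=2−1/3·-105/8=51/8
M: M0=0, M1=51/8, M2=-105/8, M3=0
seg 0: a=-2, c=M0/2=0, d=(M1−M0)/(6·1)=17/16, b=Δ0−h0·(2M0+M1)/6=-1/16
seg 1: a=-1, c=M1/2=51/16, d=(M2−M1)/(6·2)=-13/8, b=Δ1−h1·(2M1+M2)/6=25/8
seg 2: a=5, c=M2/2=-105/16, d=(M3−M2)/(6·1)=35/16, b=Δ2−h2·(2M2+M3)/6=-29/8
t_q=5/2 → seg 1, τ=3/2; S=-1+25/8·τ+51/16·τ²+-13/8·τ³=43/8

  seg 0: a=-2 b=-1/16 c=0 d=17/16
  seg 1: a=-1 b=25/8 c=51/16 d=-13/8
  seg 2: a=5 b=-29/8 c=-105/16 d=35/16
S(5/2) = 43/8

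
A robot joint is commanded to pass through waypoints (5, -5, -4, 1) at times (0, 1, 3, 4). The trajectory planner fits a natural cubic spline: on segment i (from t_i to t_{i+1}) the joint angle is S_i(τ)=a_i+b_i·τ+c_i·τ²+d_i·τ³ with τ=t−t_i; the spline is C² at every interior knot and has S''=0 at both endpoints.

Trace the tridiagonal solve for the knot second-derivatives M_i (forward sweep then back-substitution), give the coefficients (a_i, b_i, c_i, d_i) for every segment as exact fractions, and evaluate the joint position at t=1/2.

  seg 0: a=5 b=-187/16 c=0 d=27/16
  seg 1: a=-5 b=-53/8 c=81/16 d=-3/4
  seg 2: a=-4 b=37/8 c=9/16 d=-3/16
S(1/2) = -81/128

Δ: Δ0=-10, Δ1=1/2, Δ2=5
row 1: diag=6, rhs=63; c'=1/3, d'=21/2
row 2: denom=6−2·1/3=16/3; d'=(27−2·21/2)/(16/3)=9/8
back: M2=9/8
back: M1=21/2−1/3·9/8=81/8
M: M0=0, M1=81/8, M2=9/8, M3=0
seg 0: a=5, c=M0/2=0, d=(M1−M0)/(6·1)=27/16, b=Δ0−h0·(2M0+M1)/6=-187/16
seg 1: a=-5, c=M1/2=81/16, d=(M2−M1)/(6·2)=-3/4, b=Δ1−h1·(2M1+M2)/6=-53/8
seg 2: a=-4, c=M2/2=9/16, d=(M3−M2)/(6·1)=-3/16, b=Δ2−h2·(2M2+M3)/6=37/8
t_q=1/2 → seg 0, τ=1/2; S=5+-187/16·τ+0·τ²+27/16·τ³=-81/128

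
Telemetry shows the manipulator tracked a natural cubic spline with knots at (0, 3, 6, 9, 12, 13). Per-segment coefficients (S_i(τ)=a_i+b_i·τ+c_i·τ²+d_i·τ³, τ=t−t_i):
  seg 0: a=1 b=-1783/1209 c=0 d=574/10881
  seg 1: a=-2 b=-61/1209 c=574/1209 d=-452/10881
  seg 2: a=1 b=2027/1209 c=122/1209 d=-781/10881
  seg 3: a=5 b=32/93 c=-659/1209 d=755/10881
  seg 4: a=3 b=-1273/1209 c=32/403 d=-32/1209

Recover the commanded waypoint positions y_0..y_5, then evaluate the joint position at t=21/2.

y_0=1 y_1=-2 y_2=1 y_3=5 y_4=3 y_5=2
S(21/2) = 14585/3224

y_0 = S_0(0) = a_0 = 1
y_1 = S_1(0) = a_1 = -2
y_2 = S_2(0) = a_2 = 1
y_3 = S_3(0) = a_3 = 5
y_4 = S_4(0) = a_4 = 3
y_5 = S_4(1) = 2
t_q=21/2 is in segment 3 (τ=3/2); S_3(τ)=14585/3224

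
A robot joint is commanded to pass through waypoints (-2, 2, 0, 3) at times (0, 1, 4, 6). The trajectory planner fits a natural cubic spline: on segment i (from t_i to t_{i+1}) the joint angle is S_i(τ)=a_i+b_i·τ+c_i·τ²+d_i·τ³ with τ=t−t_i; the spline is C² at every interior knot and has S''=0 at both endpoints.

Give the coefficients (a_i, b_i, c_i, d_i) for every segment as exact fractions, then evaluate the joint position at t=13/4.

Δ: Δ0=4, Δ1=-2/3, Δ2=3/2
row 1: diag=8, rhs=-28; c'=3/8, d'=-7/2
row 2: denom=10−3·3/8=71/8; d'=(13−3·-7/2)/(71/8)=188/71
back: M2=188/71
back: M1=-7/2−3/8·188/71=-319/71
M: M0=0, M1=-319/71, M2=188/71, M3=0
seg 0: a=-2, c=M0/2=0, d=(M1−M0)/(6·1)=-319/426, b=Δ0−h0·(2M0+M1)/6=2023/426
seg 1: a=2, c=M1/2=-319/142, d=(M2−M1)/(6·3)=169/426, b=Δ1−h1·(2M1+M2)/6=533/213
seg 2: a=0, c=M2/2=94/71, d=(M3−M2)/(6·2)=-47/213, b=Δ2−h2·(2M2+M3)/6=-113/426
t_q=13/4 → seg 1, τ=9/4; S=2+533/213·τ+-319/142·τ²+169/426·τ³=7055/9088

  seg 0: a=-2 b=2023/426 c=0 d=-319/426
  seg 1: a=2 b=533/213 c=-319/142 d=169/426
  seg 2: a=0 b=-113/426 c=94/71 d=-47/213
S(13/4) = 7055/9088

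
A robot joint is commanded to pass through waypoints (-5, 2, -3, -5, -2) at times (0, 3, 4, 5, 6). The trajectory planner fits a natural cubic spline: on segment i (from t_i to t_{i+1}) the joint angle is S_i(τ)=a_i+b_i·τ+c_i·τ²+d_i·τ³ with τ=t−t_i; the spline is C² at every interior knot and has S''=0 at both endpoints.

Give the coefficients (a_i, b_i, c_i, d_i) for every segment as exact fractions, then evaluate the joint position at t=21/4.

  seg 0: a=-5 b=1865/348 c=0 d=-39/116
  seg 1: a=2 b=-647/174 c=-351/116 d=607/348
  seg 2: a=-3 b=-1579/348 c=64/29 d=115/348
  seg 3: a=-5 b=151/174 c=371/116 d=-371/348
S(21/4) = -34149/7424

Δ: Δ0=7/3, Δ1=-5, Δ2=-2, Δ3=3
row 1: diag=8, rhs=-44; c'=1/8, d'=-11/2
row 2: denom=4−1·1/8=31/8; d'=(18−1·-11/2)/(31/8)=188/31
row 3: denom=4−1·8/31=116/31; d'=(30−1·188/31)/(116/31)=371/58
back: M3=371/58
back: M2=188/31−8/31·371/58=128/29
back: M1=-11/2−1/8·128/29=-351/58
M: M0=0, M1=-351/58, M2=128/29, M3=371/58, M4=0
seg 0: a=-5, c=M0/2=0, d=(M1−M0)/(6·3)=-39/116, b=Δ0−h0·(2M0+M1)/6=1865/348
seg 1: a=2, c=M1/2=-351/116, d=(M2−M1)/(6·1)=607/348, b=Δ1−h1·(2M1+M2)/6=-647/174
seg 2: a=-3, c=M2/2=64/29, d=(M3−M2)/(6·1)=115/348, b=Δ2−h2·(2M2+M3)/6=-1579/348
seg 3: a=-5, c=M3/2=371/116, d=(M4−M3)/(6·1)=-371/348, b=Δ3−h3·(2M3+M4)/6=151/174
t_q=21/4 → seg 3, τ=1/4; S=-5+151/174·τ+371/116·τ²+-371/348·τ³=-34149/7424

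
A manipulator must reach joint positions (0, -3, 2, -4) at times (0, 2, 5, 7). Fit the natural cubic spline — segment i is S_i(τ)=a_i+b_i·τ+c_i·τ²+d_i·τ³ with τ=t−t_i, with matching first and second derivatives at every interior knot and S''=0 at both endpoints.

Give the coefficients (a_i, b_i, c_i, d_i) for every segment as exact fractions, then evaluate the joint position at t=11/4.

  seg 0: a=0 b=-1367/546 c=0 d=137/546
  seg 1: a=-3 b=277/546 c=137/91 d=-47/126
  seg 2: a=2 b=-145/273 c=-337/182 d=337/1092
S(11/4) = -22481/11648

Δ: Δ0=-3/2, Δ1=5/3, Δ2=-3
row 1: diag=10, rhs=19; c'=3/10, d'=19/10
row 2: denom=10−3·3/10=91/10; d'=(-28−3·19/10)/(91/10)=-337/91
back: M2=-337/91
back: M1=19/10−3/10·-337/91=274/91
M: M0=0, M1=274/91, M2=-337/91, M3=0
seg 0: a=0, c=M0/2=0, d=(M1−M0)/(6·2)=137/546, b=Δ0−h0·(2M0+M1)/6=-1367/546
seg 1: a=-3, c=M1/2=137/91, d=(M2−M1)/(6·3)=-47/126, b=Δ1−h1·(2M1+M2)/6=277/546
seg 2: a=2, c=M2/2=-337/182, d=(M3−M2)/(6·2)=337/1092, b=Δ2−h2·(2M2+M3)/6=-145/273
t_q=11/4 → seg 1, τ=3/4; S=-3+277/546·τ+137/91·τ²+-47/126·τ³=-22481/11648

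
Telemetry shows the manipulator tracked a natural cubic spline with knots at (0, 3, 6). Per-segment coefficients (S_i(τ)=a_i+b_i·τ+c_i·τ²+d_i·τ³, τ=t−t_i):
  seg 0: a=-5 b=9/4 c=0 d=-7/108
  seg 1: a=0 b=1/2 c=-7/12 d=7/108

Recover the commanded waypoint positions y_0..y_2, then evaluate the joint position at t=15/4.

y_0=-5 y_1=0 y_2=-2
S(15/4) = 19/256

y_0 = S_0(0) = a_0 = -5
y_1 = S_1(0) = a_1 = 0
y_2 = S_1(3) = -2
t_q=15/4 is in segment 1 (τ=3/4); S_1(τ)=19/256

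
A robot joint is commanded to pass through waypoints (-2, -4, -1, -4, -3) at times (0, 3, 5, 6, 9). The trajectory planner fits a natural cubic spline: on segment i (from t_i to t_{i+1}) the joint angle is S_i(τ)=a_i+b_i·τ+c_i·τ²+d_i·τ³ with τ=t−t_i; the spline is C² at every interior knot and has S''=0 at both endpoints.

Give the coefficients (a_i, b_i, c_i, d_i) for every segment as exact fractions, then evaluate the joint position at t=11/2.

  seg 0: a=-2 b=-1667/876 c=0 d=361/2628
  seg 1: a=-4 b=791/438 c=361/292 d=-1217/1752
  seg 2: a=-1 b=-347/219 c=-214/73 d=332/219
  seg 3: a=-4 b=-635/219 c=118/73 d=-118/657
S(11/2) = -341/146

Δ: Δ0=-2/3, Δ1=3/2, Δ2=-3, Δ3=1/3
row 1: diag=10, rhs=13; c'=1/5, d'=13/10
row 2: denom=6−2·1/5=28/5; d'=(-27−2·13/10)/(28/5)=-37/7
row 3: denom=8−1·5/28=219/28; d'=(20−1·-37/7)/(219/28)=236/73
back: M3=236/73
back: M2=-37/7−5/28·236/73=-428/73
back: M1=13/10−1/5·-428/73=361/146
M: M0=0, M1=361/146, M2=-428/73, M3=236/73, M4=0
seg 0: a=-2, c=M0/2=0, d=(M1−M0)/(6·3)=361/2628, b=Δ0−h0·(2M0+M1)/6=-1667/876
seg 1: a=-4, c=M1/2=361/292, d=(M2−M1)/(6·2)=-1217/1752, b=Δ1−h1·(2M1+M2)/6=791/438
seg 2: a=-1, c=M2/2=-214/73, d=(M3−M2)/(6·1)=332/219, b=Δ2−h2·(2M2+M3)/6=-347/219
seg 3: a=-4, c=M3/2=118/73, d=(M4−M3)/(6·3)=-118/657, b=Δ3−h3·(2M3+M4)/6=-635/219
t_q=11/2 → seg 2, τ=1/2; S=-1+-347/219·τ+-214/73·τ²+332/219·τ³=-341/146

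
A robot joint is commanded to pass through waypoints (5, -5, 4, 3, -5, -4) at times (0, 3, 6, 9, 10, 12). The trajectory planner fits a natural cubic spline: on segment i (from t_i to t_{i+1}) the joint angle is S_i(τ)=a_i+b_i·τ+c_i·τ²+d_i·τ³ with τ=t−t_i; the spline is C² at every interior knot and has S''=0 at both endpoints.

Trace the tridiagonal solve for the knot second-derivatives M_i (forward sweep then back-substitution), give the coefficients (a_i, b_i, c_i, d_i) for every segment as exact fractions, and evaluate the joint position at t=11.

Δ: Δ0=-10/3, Δ1=3, Δ2=-1/3, Δ3=-8, Δ4=1/2
row 1: diag=12, rhs=38; c'=1/4, d'=19/6
row 2: denom=12−3·1/4=45/4; d'=(-20−3·19/6)/(45/4)=-118/45
row 3: denom=8−3·4/15=36/5; d'=(-46−3·-118/45)/(36/5)=-143/27
row 4: denom=6−1·5/36=211/36; d'=(51−1·-143/27)/(211/36)=6080/633
back: M4=6080/633
back: M3=-143/27−5/36·6080/633=-1399/211
back: M2=-118/45−4/15·-1399/211=-1622/1899
back: M1=19/6−1/4·-1622/1899=6419/1899
M: M0=0, M1=6419/1899, M2=-1622/1899, M3=-1399/211, M4=6080/633, M5=0
seg 0: a=5, c=M0/2=0, d=(M1−M0)/(6·3)=6419/34182, b=Δ0−h0·(2M0+M1)/6=-19079/3798
seg 1: a=-5, c=M1/2=6419/3798, d=(M2−M1)/(6·3)=-8041/34182, b=Δ1−h1·(2M1+M2)/6=89/1899
seg 2: a=4, c=M2/2=-811/1899, d=(M3−M2)/(6·3)=-10969/34182, b=Δ2−h2·(2M2+M3)/6=14569/3798
seg 3: a=3, c=M3/2=-1399/422, d=(M4−M3)/(6·1)=10277/3798, b=Δ3−h3·(2M3+M4)/6=-14035/1899
seg 4: a=-5, c=M4/2=3040/633, d=(M5−M4)/(6·2)=-1520/1899, b=Δ4−h4·(2M4+M5)/6=-22421/3798
t_q=11 → seg 4, τ=1; S=-5+-22421/3798·τ+3040/633·τ²+-1520/1899·τ³=-8737/1266

  seg 0: a=5 b=-19079/3798 c=0 d=6419/34182
  seg 1: a=-5 b=89/1899 c=6419/3798 d=-8041/34182
  seg 2: a=4 b=14569/3798 c=-811/1899 d=-10969/34182
  seg 3: a=3 b=-14035/1899 c=-1399/422 d=10277/3798
  seg 4: a=-5 b=-22421/3798 c=3040/633 d=-1520/1899
S(11) = -8737/1266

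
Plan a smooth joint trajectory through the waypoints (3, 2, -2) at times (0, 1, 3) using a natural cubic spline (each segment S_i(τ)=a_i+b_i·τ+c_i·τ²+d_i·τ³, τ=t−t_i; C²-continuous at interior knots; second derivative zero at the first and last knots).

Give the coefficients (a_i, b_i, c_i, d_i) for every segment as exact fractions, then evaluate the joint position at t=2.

  seg 0: a=3 b=-5/6 c=0 d=-1/6
  seg 1: a=2 b=-4/3 c=-1/2 d=1/12
S(2) = 1/4

Δ: Δ0=-1, Δ1=-2
row 1: diag=6, rhs=-6; c'=1/3, d'=-1
back: M1=-1
M: M0=0, M1=-1, M2=0
seg 0: a=3, c=M0/2=0, d=(M1−M0)/(6·1)=-1/6, b=Δ0−h0·(2M0+M1)/6=-5/6
seg 1: a=2, c=M1/2=-1/2, d=(M2−M1)/(6·2)=1/12, b=Δ1−h1·(2M1+M2)/6=-4/3
t_q=2 → seg 1, τ=1; S=2+-4/3·τ+-1/2·τ²+1/12·τ³=1/4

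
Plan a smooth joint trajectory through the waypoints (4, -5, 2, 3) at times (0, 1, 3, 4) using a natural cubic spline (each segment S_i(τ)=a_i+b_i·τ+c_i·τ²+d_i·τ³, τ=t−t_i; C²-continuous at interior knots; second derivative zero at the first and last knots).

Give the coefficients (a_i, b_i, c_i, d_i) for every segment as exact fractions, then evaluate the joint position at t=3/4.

Δ: Δ0=-9, Δ1=7/2, Δ2=1
row 1: diag=6, rhs=75; c'=1/3, d'=25/2
row 2: denom=6−2·1/3=16/3; d'=(-15−2·25/2)/(16/3)=-15/2
back: M2=-15/2
back: M1=25/2−1/3·-15/2=15
M: M0=0, M1=15, M2=-15/2, M3=0
seg 0: a=4, c=M0/2=0, d=(M1−M0)/(6·1)=5/2, b=Δ0−h0·(2M0+M1)/6=-23/2
seg 1: a=-5, c=M1/2=15/2, d=(M2−M1)/(6·2)=-15/8, b=Δ1−h1·(2M1+M2)/6=-4
seg 2: a=2, c=M2/2=-15/4, d=(M3−M2)/(6·1)=5/4, b=Δ2−h2·(2M2+M3)/6=7/2
t_q=3/4 → seg 0, τ=3/4; S=4+-23/2·τ+0·τ²+5/2·τ³=-457/128

  seg 0: a=4 b=-23/2 c=0 d=5/2
  seg 1: a=-5 b=-4 c=15/2 d=-15/8
  seg 2: a=2 b=7/2 c=-15/4 d=5/4
S(3/4) = -457/128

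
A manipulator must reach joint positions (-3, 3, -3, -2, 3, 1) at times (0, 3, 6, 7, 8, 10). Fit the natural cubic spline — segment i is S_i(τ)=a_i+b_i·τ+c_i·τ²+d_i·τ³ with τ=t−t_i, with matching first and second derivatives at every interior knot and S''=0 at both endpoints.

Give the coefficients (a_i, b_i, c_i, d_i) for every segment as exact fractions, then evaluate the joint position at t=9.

  seg 0: a=-3 b=2115/643 c=0 d=-829/5787
  seg 1: a=3 b=-372/643 c=-829/643 d=1573/5787
  seg 2: a=-3 b=-627/643 c=744/643 d=526/643
  seg 3: a=-2 b=2439/643 c=2322/643 d=-1546/643
  seg 4: a=3 b=2445/643 c=-2316/643 d=386/643
S(9) = 2444/643

Δ: Δ0=2, Δ1=-2, Δ2=1, Δ3=5, Δ4=-1
row 1: diag=12, rhs=-24; c'=1/4, d'=-2
row 2: denom=8−3·1/4=29/4; d'=(18−3·-2)/(29/4)=96/29
row 3: denom=4−1·4/29=112/29; d'=(24−1·96/29)/(112/29)=75/14
row 4: denom=6−1·29/112=643/112; d'=(-36−1·75/14)/(643/112)=-4632/643
back: M4=-4632/643
back: M3=75/14−29/112·-4632/643=4644/643
back: M2=96/29−4/29·4644/643=1488/643
back: M1=-2−1/4·1488/643=-1658/643
M: M0=0, M1=-1658/643, M2=1488/643, M3=4644/643, M4=-4632/643, M5=0
seg 0: a=-3, c=M0/2=0, d=(M1−M0)/(6·3)=-829/5787, b=Δ0−h0·(2M0+M1)/6=2115/643
seg 1: a=3, c=M1/2=-829/643, d=(M2−M1)/(6·3)=1573/5787, b=Δ1−h1·(2M1+M2)/6=-372/643
seg 2: a=-3, c=M2/2=744/643, d=(M3−M2)/(6·1)=526/643, b=Δ2−h2·(2M2+M3)/6=-627/643
seg 3: a=-2, c=M3/2=2322/643, d=(M4−M3)/(6·1)=-1546/643, b=Δ3−h3·(2M3+M4)/6=2439/643
seg 4: a=3, c=M4/2=-2316/643, d=(M5−M4)/(6·2)=386/643, b=Δ4−h4·(2M4+M5)/6=2445/643
t_q=9 → seg 4, τ=1; S=3+2445/643·τ+-2316/643·τ²+386/643·τ³=2444/643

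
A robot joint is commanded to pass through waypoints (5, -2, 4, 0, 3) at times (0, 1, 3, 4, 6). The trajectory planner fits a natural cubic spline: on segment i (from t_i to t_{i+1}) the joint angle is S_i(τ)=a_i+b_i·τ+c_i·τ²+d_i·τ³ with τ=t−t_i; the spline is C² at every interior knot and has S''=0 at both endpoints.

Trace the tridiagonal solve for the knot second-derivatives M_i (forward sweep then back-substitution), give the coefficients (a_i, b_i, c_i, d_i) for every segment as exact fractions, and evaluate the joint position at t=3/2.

Δ: Δ0=-7, Δ1=3, Δ2=-4, Δ3=3/2
row 1: diag=6, rhs=60; c'=1/3, d'=10
row 2: denom=6−2·1/3=16/3; d'=(-42−2·10)/(16/3)=-93/8
row 3: denom=6−1·3/16=93/16; d'=(33−1·-93/8)/(93/16)=238/31
back: M3=238/31
back: M2=-93/8−3/16·238/31=-405/31
back: M1=10−1/3·-405/31=445/31
M: M0=0, M1=445/31, M2=-405/31, M3=238/31, M4=0
seg 0: a=5, c=M0/2=0, d=(M1−M0)/(6·1)=445/186, b=Δ0−h0·(2M0+M1)/6=-1747/186
seg 1: a=-2, c=M1/2=445/62, d=(M2−M1)/(6·2)=-425/186, b=Δ1−h1·(2M1+M2)/6=-206/93
seg 2: a=4, c=M2/2=-405/62, d=(M3−M2)/(6·1)=643/186, b=Δ2−h2·(2M2+M3)/6=-86/93
seg 3: a=0, c=M3/2=119/31, d=(M4−M3)/(6·2)=-119/186, b=Δ3−h3·(2M3+M4)/6=-673/186
t_q=3/2 → seg 1, τ=1/2; S=-2+-206/93·τ+445/62·τ²+-425/186·τ³=-793/496

  seg 0: a=5 b=-1747/186 c=0 d=445/186
  seg 1: a=-2 b=-206/93 c=445/62 d=-425/186
  seg 2: a=4 b=-86/93 c=-405/62 d=643/186
  seg 3: a=0 b=-673/186 c=119/31 d=-119/186
S(3/2) = -793/496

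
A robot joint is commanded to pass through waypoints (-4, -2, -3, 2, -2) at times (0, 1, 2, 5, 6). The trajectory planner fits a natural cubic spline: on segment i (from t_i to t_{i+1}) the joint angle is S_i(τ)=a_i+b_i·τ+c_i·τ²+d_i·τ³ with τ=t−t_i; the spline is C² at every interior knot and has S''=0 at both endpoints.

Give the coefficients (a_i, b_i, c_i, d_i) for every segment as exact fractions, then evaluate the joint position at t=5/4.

  seg 0: a=-4 b=941/318 c=0 d=-305/318
  seg 1: a=-2 b=13/159 c=-305/106 d=571/318
  seg 2: a=-3 b=-91/318 c=133/53 d=-197/318
  seg 3: a=2 b=-311/159 c=-325/106 d=325/318
S(5/4) = -14459/6784

Δ: Δ0=2, Δ1=-1, Δ2=5/3, Δ3=-4
row 1: diag=4, rhs=-18; c'=1/4, d'=-9/2
row 2: denom=8−1·1/4=31/4; d'=(16−1·-9/2)/(31/4)=82/31
row 3: denom=8−3·12/31=212/31; d'=(-34−3·82/31)/(212/31)=-325/53
back: M3=-325/53
back: M2=82/31−12/31·-325/53=266/53
back: M1=-9/2−1/4·266/53=-305/53
M: M0=0, M1=-305/53, M2=266/53, M3=-325/53, M4=0
seg 0: a=-4, c=M0/2=0, d=(M1−M0)/(6·1)=-305/318, b=Δ0−h0·(2M0+M1)/6=941/318
seg 1: a=-2, c=M1/2=-305/106, d=(M2−M1)/(6·1)=571/318, b=Δ1−h1·(2M1+M2)/6=13/159
seg 2: a=-3, c=M2/2=133/53, d=(M3−M2)/(6·3)=-197/318, b=Δ2−h2·(2M2+M3)/6=-91/318
seg 3: a=2, c=M3/2=-325/106, d=(M4−M3)/(6·1)=325/318, b=Δ3−h3·(2M3+M4)/6=-311/159
t_q=5/4 → seg 1, τ=1/4; S=-2+13/159·τ+-305/106·τ²+571/318·τ³=-14459/6784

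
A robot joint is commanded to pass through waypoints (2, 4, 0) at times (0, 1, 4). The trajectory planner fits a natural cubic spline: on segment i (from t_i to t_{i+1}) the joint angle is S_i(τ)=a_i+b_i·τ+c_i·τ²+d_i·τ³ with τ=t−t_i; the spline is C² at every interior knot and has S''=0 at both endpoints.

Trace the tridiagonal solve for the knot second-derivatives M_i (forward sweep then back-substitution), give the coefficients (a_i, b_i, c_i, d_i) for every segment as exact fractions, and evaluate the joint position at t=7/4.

  seg 0: a=2 b=29/12 c=0 d=-5/12
  seg 1: a=4 b=7/6 c=-5/4 d=5/36
S(7/4) = 1083/256

Δ: Δ0=2, Δ1=-4/3
row 1: diag=8, rhs=-20; c'=3/8, d'=-5/2
back: M1=-5/2
M: M0=0, M1=-5/2, M2=0
seg 0: a=2, c=M0/2=0, d=(M1−M0)/(6·1)=-5/12, b=Δ0−h0·(2M0+M1)/6=29/12
seg 1: a=4, c=M1/2=-5/4, d=(M2−M1)/(6·3)=5/36, b=Δ1−h1·(2M1+M2)/6=7/6
t_q=7/4 → seg 1, τ=3/4; S=4+7/6·τ+-5/4·τ²+5/36·τ³=1083/256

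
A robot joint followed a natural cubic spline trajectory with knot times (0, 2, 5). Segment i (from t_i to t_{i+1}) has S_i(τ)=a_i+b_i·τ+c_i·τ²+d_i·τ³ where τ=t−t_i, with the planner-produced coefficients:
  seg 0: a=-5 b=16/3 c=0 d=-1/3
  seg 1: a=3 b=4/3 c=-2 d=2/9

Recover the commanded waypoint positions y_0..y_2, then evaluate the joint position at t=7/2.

y_0 = S_0(0) = a_0 = -5
y_1 = S_1(0) = a_1 = 3
y_2 = S_1(3) = -5
t_q=7/2 is in segment 1 (τ=3/2); S_1(τ)=5/4

y_0=-5 y_1=3 y_2=-5
S(7/2) = 5/4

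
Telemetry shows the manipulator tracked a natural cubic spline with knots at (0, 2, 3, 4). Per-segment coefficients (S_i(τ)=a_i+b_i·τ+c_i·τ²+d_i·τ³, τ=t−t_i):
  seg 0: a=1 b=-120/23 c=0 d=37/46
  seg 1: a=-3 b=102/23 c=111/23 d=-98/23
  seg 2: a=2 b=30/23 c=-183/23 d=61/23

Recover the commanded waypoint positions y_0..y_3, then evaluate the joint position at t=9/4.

y_0 = S_0(0) = a_0 = 1
y_1 = S_1(0) = a_1 = -3
y_2 = S_2(0) = a_2 = 2
y_3 = S_2(1) = -2
t_q=9/4 is in segment 1 (τ=1/4); S_1(τ)=-53/32

y_0=1 y_1=-3 y_2=2 y_3=-2
S(9/4) = -53/32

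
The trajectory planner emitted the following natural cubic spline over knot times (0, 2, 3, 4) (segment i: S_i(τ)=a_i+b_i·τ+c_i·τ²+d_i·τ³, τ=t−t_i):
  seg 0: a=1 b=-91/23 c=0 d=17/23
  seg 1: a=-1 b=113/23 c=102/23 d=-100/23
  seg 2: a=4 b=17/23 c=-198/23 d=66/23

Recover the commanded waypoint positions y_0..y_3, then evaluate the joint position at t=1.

y_0=1 y_1=-1 y_2=4 y_3=-1
S(1) = -51/23

y_0 = S_0(0) = a_0 = 1
y_1 = S_1(0) = a_1 = -1
y_2 = S_2(0) = a_2 = 4
y_3 = S_2(1) = -1
t_q=1 is in segment 0 (τ=1); S_0(τ)=-51/23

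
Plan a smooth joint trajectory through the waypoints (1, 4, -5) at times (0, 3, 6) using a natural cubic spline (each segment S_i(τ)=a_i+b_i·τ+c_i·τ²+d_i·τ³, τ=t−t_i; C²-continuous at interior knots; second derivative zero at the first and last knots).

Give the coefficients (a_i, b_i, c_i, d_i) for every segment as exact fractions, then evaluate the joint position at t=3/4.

Δ: Δ0=1, Δ1=-3
row 1: diag=12, rhs=-24; c'=1/4, d'=-2
back: M1=-2
M: M0=0, M1=-2, M2=0
seg 0: a=1, c=M0/2=0, d=(M1−M0)/(6·3)=-1/9, b=Δ0−h0·(2M0+M1)/6=2
seg 1: a=4, c=M1/2=-1, d=(M2−M1)/(6·3)=1/9, b=Δ1−h1·(2M1+M2)/6=-1
t_q=3/4 → seg 0, τ=3/4; S=1+2·τ+0·τ²+-1/9·τ³=157/64

  seg 0: a=1 b=2 c=0 d=-1/9
  seg 1: a=4 b=-1 c=-1 d=1/9
S(3/4) = 157/64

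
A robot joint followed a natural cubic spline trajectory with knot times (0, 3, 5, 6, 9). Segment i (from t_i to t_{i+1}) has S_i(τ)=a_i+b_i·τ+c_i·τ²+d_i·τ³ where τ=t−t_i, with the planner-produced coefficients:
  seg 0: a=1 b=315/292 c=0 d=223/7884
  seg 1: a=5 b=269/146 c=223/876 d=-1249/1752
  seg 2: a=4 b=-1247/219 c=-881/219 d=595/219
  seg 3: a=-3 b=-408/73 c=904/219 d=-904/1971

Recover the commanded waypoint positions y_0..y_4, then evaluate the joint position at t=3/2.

y_0 = S_0(0) = a_0 = 1
y_1 = S_1(0) = a_1 = 5
y_2 = S_2(0) = a_2 = 4
y_3 = S_3(0) = a_3 = -3
y_4 = S_3(3) = 5
t_q=3/2 is in segment 0 (τ=3/2); S_0(τ)=6339/2336

y_0=1 y_1=5 y_2=4 y_3=-3 y_4=5
S(3/2) = 6339/2336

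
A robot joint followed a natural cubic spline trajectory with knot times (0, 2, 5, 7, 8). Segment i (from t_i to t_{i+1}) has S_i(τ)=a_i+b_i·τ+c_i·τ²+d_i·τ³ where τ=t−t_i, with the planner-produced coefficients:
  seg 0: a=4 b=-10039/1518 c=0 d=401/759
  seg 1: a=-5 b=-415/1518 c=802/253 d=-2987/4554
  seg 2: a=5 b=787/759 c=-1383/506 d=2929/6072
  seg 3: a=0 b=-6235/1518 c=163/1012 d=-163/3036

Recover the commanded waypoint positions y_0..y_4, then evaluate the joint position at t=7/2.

y_0 = S_0(0) = a_0 = 4
y_1 = S_1(0) = a_1 = -5
y_2 = S_2(0) = a_2 = 5
y_3 = S_3(0) = a_3 = 0
y_4 = S_3(1) = -4
t_q=7/2 is in segment 1 (τ=3/2); S_1(τ)=-1989/4048

y_0=4 y_1=-5 y_2=5 y_3=0 y_4=-4
S(7/2) = -1989/4048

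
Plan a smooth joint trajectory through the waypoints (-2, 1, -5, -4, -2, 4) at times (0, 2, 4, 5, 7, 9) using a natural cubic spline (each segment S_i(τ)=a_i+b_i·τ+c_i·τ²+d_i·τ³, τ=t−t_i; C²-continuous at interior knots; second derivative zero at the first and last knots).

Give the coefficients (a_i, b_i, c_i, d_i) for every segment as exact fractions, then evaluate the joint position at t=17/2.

  seg 0: a=-2 b=81/26 c=0 d=-21/52
  seg 1: a=1 b=-45/26 c=-63/26 d=93/104
  seg 2: a=-5 b=-9/13 c=153/52 d=-5/4
  seg 3: a=-4 b=75/52 c=-21/26 d=61/208
  seg 4: a=-2 b=45/26 c=99/104 d=-33/208
S(17/2) = 3665/1664

Δ: Δ0=3/2, Δ1=-3, Δ2=1, Δ3=1, Δ4=3
row 1: diag=8, rhs=-27; c'=1/4, d'=-27/8
row 2: denom=6−2·1/4=11/2; d'=(24−2·-27/8)/(11/2)=123/22
row 3: denom=6−1·2/11=64/11; d'=(0−1·123/22)/(64/11)=-123/128
row 4: denom=8−2·11/32=117/16; d'=(12−2·-123/128)/(117/16)=99/52
back: M4=99/52
back: M3=-123/128−11/32·99/52=-21/13
back: M2=123/22−2/11·-21/13=153/26
back: M1=-27/8−1/4·153/26=-63/13
M: M0=0, M1=-63/13, M2=153/26, M3=-21/13, M4=99/52, M5=0
seg 0: a=-2, c=M0/2=0, d=(M1−M0)/(6·2)=-21/52, b=Δ0−h0·(2M0+M1)/6=81/26
seg 1: a=1, c=M1/2=-63/26, d=(M2−M1)/(6·2)=93/104, b=Δ1−h1·(2M1+M2)/6=-45/26
seg 2: a=-5, c=M2/2=153/52, d=(M3−M2)/(6·1)=-5/4, b=Δ2−h2·(2M2+M3)/6=-9/13
seg 3: a=-4, c=M3/2=-21/26, d=(M4−M3)/(6·2)=61/208, b=Δ3−h3·(2M3+M4)/6=75/52
seg 4: a=-2, c=M4/2=99/104, d=(M5−M4)/(6·2)=-33/208, b=Δ4−h4·(2M4+M5)/6=45/26
t_q=17/2 → seg 4, τ=3/2; S=-2+45/26·τ+99/104·τ²+-33/208·τ³=3665/1664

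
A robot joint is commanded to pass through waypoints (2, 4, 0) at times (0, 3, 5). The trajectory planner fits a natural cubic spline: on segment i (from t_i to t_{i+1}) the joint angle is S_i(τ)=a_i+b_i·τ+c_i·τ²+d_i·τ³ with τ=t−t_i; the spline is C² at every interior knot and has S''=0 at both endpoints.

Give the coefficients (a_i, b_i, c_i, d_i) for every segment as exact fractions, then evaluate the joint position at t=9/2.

  seg 0: a=2 b=22/15 c=0 d=-4/45
  seg 1: a=4 b=-14/15 c=-4/5 d=2/15
S(9/2) = 5/4

Δ: Δ0=2/3, Δ1=-2
row 1: diag=10, rhs=-16; c'=1/5, d'=-8/5
back: M1=-8/5
M: M0=0, M1=-8/5, M2=0
seg 0: a=2, c=M0/2=0, d=(M1−M0)/(6·3)=-4/45, b=Δ0−h0·(2M0+M1)/6=22/15
seg 1: a=4, c=M1/2=-4/5, d=(M2−M1)/(6·2)=2/15, b=Δ1−h1·(2M1+M2)/6=-14/15
t_q=9/2 → seg 1, τ=3/2; S=4+-14/15·τ+-4/5·τ²+2/15·τ³=5/4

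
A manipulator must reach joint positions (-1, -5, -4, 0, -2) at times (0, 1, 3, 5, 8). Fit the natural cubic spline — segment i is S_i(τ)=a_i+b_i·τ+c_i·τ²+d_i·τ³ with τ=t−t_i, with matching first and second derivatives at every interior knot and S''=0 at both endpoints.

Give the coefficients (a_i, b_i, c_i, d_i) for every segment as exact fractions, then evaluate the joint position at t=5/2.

Δ: Δ0=-4, Δ1=1/2, Δ2=2, Δ3=-2/3
row 1: diag=6, rhs=27; c'=1/3, d'=9/2
row 2: denom=8−2·1/3=22/3; d'=(9−2·9/2)/(22/3)=0
row 3: denom=10−2·3/11=104/11; d'=(-16−2·0)/(104/11)=-22/13
back: M3=-22/13
back: M2=0−3/11·-22/13=6/13
back: M1=9/2−1/3·6/13=113/26
M: M0=0, M1=113/26, M2=6/13, M3=-22/13, M4=0
seg 0: a=-1, c=M0/2=0, d=(M1−M0)/(6·1)=113/156, b=Δ0−h0·(2M0+M1)/6=-737/156
seg 1: a=-5, c=M1/2=113/52, d=(M2−M1)/(6·2)=-101/312, b=Δ1−h1·(2M1+M2)/6=-199/78
seg 2: a=-4, c=M2/2=3/13, d=(M3−M2)/(6·2)=-7/39, b=Δ2−h2·(2M2+M3)/6=88/39
seg 3: a=0, c=M3/2=-11/13, d=(M4−M3)/(6·3)=11/117, b=Δ3−h3·(2M3+M4)/6=40/39
t_q=5/2 → seg 1, τ=3/2; S=-5+-199/78·τ+113/52·τ²+-101/312·τ³=-4185/832

  seg 0: a=-1 b=-737/156 c=0 d=113/156
  seg 1: a=-5 b=-199/78 c=113/52 d=-101/312
  seg 2: a=-4 b=88/39 c=3/13 d=-7/39
  seg 3: a=0 b=40/39 c=-11/13 d=11/117
S(5/2) = -4185/832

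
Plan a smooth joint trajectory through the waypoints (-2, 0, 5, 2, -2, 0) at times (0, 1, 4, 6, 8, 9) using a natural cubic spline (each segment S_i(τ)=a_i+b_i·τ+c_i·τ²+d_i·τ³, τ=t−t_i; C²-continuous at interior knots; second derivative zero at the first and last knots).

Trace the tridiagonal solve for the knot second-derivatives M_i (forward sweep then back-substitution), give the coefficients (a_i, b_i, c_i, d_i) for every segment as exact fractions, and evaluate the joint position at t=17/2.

Δ: Δ0=2, Δ1=5/3, Δ2=-3/2, Δ3=-2, Δ4=2
row 1: diag=8, rhs=-2; c'=3/8, d'=-1/4
row 2: denom=10−3·3/8=71/8; d'=(-19−3·-1/4)/(71/8)=-146/71
row 3: denom=8−2·16/71=536/71; d'=(-3−2·-146/71)/(536/71)=79/536
row 4: denom=6−2·71/268=733/134; d'=(24−2·79/536)/(733/134)=6353/1466
back: M4=6353/1466
back: M3=79/536−71/268·6353/1466=-1467/1466
back: M2=-146/71−16/71·-1467/1466=-1342/733
back: M1=-1/4−3/8·-1342/733=320/733
M: M0=0, M1=320/733, M2=-1342/733, M3=-1467/1466, M4=6353/1466, M5=0
seg 0: a=-2, c=M0/2=0, d=(M1−M0)/(6·1)=160/2199, b=Δ0−h0·(2M0+M1)/6=4238/2199
seg 1: a=0, c=M1/2=160/733, d=(M2−M1)/(6·3)=-277/2199, b=Δ1−h1·(2M1+M2)/6=4718/2199
seg 2: a=5, c=M2/2=-671/733, d=(M3−M2)/(6·2)=1217/17592, b=Δ2−h2·(2M2+M3)/6=119/2199
seg 3: a=2, c=M3/2=-1467/2932, d=(M4−M3)/(6·2)=1955/4398, b=Δ3−h3·(2M3+M4)/6=-12215/4398
seg 4: a=-2, c=M4/2=6353/2932, d=(M5−M4)/(6·1)=-6353/8796, b=Δ4−h4·(2M4+M5)/6=2443/4398
t_q=17/2 → seg 4, τ=1/2; S=-2+2443/4398·τ+6353/2932·τ²+-6353/8796·τ³=-29809/23456

  seg 0: a=-2 b=4238/2199 c=0 d=160/2199
  seg 1: a=0 b=4718/2199 c=160/733 d=-277/2199
  seg 2: a=5 b=119/2199 c=-671/733 d=1217/17592
  seg 3: a=2 b=-12215/4398 c=-1467/2932 d=1955/4398
  seg 4: a=-2 b=2443/4398 c=6353/2932 d=-6353/8796
S(17/2) = -29809/23456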